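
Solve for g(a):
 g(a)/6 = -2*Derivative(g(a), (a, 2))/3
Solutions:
 g(a) = C1*sin(a/2) + C2*cos(a/2)


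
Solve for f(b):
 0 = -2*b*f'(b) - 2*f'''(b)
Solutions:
 f(b) = C1 + Integral(C2*airyai(-b) + C3*airybi(-b), b)


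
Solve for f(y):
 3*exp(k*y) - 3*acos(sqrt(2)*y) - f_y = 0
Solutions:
 f(y) = C1 - 3*y*acos(sqrt(2)*y) + 3*sqrt(2)*sqrt(1 - 2*y^2)/2 + 3*Piecewise((exp(k*y)/k, Ne(k, 0)), (y, True))


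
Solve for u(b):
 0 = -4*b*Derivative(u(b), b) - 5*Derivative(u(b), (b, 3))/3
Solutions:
 u(b) = C1 + Integral(C2*airyai(-12^(1/3)*5^(2/3)*b/5) + C3*airybi(-12^(1/3)*5^(2/3)*b/5), b)


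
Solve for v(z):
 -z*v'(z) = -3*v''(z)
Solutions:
 v(z) = C1 + C2*erfi(sqrt(6)*z/6)


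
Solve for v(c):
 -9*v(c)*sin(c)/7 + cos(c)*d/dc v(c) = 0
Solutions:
 v(c) = C1/cos(c)^(9/7)


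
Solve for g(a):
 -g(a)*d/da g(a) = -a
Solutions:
 g(a) = -sqrt(C1 + a^2)
 g(a) = sqrt(C1 + a^2)


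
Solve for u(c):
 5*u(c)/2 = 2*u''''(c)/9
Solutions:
 u(c) = C1*exp(-5^(1/4)*sqrt(6)*c/2) + C2*exp(5^(1/4)*sqrt(6)*c/2) + C3*sin(5^(1/4)*sqrt(6)*c/2) + C4*cos(5^(1/4)*sqrt(6)*c/2)


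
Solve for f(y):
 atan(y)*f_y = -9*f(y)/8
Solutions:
 f(y) = C1*exp(-9*Integral(1/atan(y), y)/8)


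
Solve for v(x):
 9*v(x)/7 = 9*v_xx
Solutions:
 v(x) = C1*exp(-sqrt(7)*x/7) + C2*exp(sqrt(7)*x/7)


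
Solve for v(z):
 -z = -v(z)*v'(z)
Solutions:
 v(z) = -sqrt(C1 + z^2)
 v(z) = sqrt(C1 + z^2)


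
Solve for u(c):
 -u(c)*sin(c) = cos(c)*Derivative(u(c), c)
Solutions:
 u(c) = C1*cos(c)


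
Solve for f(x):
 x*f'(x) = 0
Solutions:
 f(x) = C1


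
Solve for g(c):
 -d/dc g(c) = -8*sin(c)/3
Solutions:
 g(c) = C1 - 8*cos(c)/3


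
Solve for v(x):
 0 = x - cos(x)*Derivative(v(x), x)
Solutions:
 v(x) = C1 + Integral(x/cos(x), x)


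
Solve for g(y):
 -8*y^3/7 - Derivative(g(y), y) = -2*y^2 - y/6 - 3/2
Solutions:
 g(y) = C1 - 2*y^4/7 + 2*y^3/3 + y^2/12 + 3*y/2


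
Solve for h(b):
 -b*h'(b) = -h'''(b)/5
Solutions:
 h(b) = C1 + Integral(C2*airyai(5^(1/3)*b) + C3*airybi(5^(1/3)*b), b)


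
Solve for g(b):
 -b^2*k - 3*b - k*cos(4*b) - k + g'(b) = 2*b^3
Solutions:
 g(b) = C1 + b^4/2 + b^3*k/3 + 3*b^2/2 + b*k + k*sin(4*b)/4


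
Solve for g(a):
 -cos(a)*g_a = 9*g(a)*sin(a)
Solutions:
 g(a) = C1*cos(a)^9


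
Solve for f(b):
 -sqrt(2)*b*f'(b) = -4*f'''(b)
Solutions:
 f(b) = C1 + Integral(C2*airyai(sqrt(2)*b/2) + C3*airybi(sqrt(2)*b/2), b)


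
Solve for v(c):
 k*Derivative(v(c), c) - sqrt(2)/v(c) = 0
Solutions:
 v(c) = -sqrt(C1 + 2*sqrt(2)*c/k)
 v(c) = sqrt(C1 + 2*sqrt(2)*c/k)


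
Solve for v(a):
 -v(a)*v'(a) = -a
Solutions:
 v(a) = -sqrt(C1 + a^2)
 v(a) = sqrt(C1 + a^2)


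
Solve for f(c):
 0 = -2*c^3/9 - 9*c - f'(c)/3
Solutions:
 f(c) = C1 - c^4/6 - 27*c^2/2


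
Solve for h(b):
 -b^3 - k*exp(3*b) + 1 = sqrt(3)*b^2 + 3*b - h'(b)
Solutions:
 h(b) = C1 + b^4/4 + sqrt(3)*b^3/3 + 3*b^2/2 - b + k*exp(3*b)/3


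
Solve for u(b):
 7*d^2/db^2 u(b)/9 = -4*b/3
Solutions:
 u(b) = C1 + C2*b - 2*b^3/7


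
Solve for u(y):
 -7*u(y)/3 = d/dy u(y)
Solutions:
 u(y) = C1*exp(-7*y/3)


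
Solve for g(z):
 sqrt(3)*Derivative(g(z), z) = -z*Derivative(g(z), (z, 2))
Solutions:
 g(z) = C1 + C2*z^(1 - sqrt(3))


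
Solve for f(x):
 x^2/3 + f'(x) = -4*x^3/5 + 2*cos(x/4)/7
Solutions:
 f(x) = C1 - x^4/5 - x^3/9 + 8*sin(x/4)/7


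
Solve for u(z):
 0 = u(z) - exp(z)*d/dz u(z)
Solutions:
 u(z) = C1*exp(-exp(-z))


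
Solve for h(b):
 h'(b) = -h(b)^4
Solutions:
 h(b) = (-3^(2/3) - 3*3^(1/6)*I)*(1/(C1 + b))^(1/3)/6
 h(b) = (-3^(2/3) + 3*3^(1/6)*I)*(1/(C1 + b))^(1/3)/6
 h(b) = (1/(C1 + 3*b))^(1/3)


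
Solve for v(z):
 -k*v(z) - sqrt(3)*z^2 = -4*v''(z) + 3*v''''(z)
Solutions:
 v(z) = C1*exp(-sqrt(3)*z*sqrt(2 - sqrt(4 - 3*k))/3) + C2*exp(sqrt(3)*z*sqrt(2 - sqrt(4 - 3*k))/3) + C3*exp(-sqrt(3)*z*sqrt(sqrt(4 - 3*k) + 2)/3) + C4*exp(sqrt(3)*z*sqrt(sqrt(4 - 3*k) + 2)/3) - sqrt(3)*z^2/k - 8*sqrt(3)/k^2


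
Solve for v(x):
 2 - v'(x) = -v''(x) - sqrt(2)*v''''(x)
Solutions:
 v(x) = C1 + C2*exp(-x*(-2*2^(1/6)*3^(2/3)/(9*sqrt(2) + sqrt(6)*sqrt(2*sqrt(2) + 27))^(1/3) + 6^(1/3)*(9*sqrt(2) + sqrt(6)*sqrt(2*sqrt(2) + 27))^(1/3))/12)*sin(x*(6*6^(1/6)/(9*sqrt(2) + sqrt(6)*sqrt(2*sqrt(2) + 27))^(1/3) + 2^(1/3)*3^(5/6)*(9*sqrt(2) + sqrt(6)*sqrt(2*sqrt(2) + 27))^(1/3))/12) + C3*exp(-x*(-2*2^(1/6)*3^(2/3)/(9*sqrt(2) + sqrt(6)*sqrt(2*sqrt(2) + 27))^(1/3) + 6^(1/3)*(9*sqrt(2) + sqrt(6)*sqrt(2*sqrt(2) + 27))^(1/3))/12)*cos(x*(6*6^(1/6)/(9*sqrt(2) + sqrt(6)*sqrt(2*sqrt(2) + 27))^(1/3) + 2^(1/3)*3^(5/6)*(9*sqrt(2) + sqrt(6)*sqrt(2*sqrt(2) + 27))^(1/3))/12) + C4*exp(x*(-2*2^(1/6)*3^(2/3)/(9*sqrt(2) + sqrt(6)*sqrt(2*sqrt(2) + 27))^(1/3) + 6^(1/3)*(9*sqrt(2) + sqrt(6)*sqrt(2*sqrt(2) + 27))^(1/3))/6) + 2*x


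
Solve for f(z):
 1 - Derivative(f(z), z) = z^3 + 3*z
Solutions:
 f(z) = C1 - z^4/4 - 3*z^2/2 + z


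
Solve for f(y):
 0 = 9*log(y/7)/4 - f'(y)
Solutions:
 f(y) = C1 + 9*y*log(y)/4 - 9*y*log(7)/4 - 9*y/4


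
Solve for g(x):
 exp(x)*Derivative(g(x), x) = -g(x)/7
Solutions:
 g(x) = C1*exp(exp(-x)/7)


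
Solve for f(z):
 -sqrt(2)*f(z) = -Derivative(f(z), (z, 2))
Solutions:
 f(z) = C1*exp(-2^(1/4)*z) + C2*exp(2^(1/4)*z)


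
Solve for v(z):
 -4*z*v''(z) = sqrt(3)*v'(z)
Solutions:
 v(z) = C1 + C2*z^(1 - sqrt(3)/4)


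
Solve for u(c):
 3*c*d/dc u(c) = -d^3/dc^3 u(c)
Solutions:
 u(c) = C1 + Integral(C2*airyai(-3^(1/3)*c) + C3*airybi(-3^(1/3)*c), c)


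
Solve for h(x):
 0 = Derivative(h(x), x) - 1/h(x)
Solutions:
 h(x) = -sqrt(C1 + 2*x)
 h(x) = sqrt(C1 + 2*x)


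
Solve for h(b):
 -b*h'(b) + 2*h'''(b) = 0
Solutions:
 h(b) = C1 + Integral(C2*airyai(2^(2/3)*b/2) + C3*airybi(2^(2/3)*b/2), b)


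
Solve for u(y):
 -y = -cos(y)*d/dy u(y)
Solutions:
 u(y) = C1 + Integral(y/cos(y), y)


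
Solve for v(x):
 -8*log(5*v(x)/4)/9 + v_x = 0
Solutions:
 9*Integral(1/(-log(_y) - log(5) + 2*log(2)), (_y, v(x)))/8 = C1 - x


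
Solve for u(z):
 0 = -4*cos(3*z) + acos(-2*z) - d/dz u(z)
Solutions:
 u(z) = C1 + z*acos(-2*z) + sqrt(1 - 4*z^2)/2 - 4*sin(3*z)/3


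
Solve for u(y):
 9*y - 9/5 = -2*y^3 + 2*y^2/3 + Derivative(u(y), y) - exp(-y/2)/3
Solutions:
 u(y) = C1 + y^4/2 - 2*y^3/9 + 9*y^2/2 - 9*y/5 - 2*exp(-y/2)/3


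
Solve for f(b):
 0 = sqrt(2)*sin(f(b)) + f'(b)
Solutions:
 f(b) = -acos((-C1 - exp(2*sqrt(2)*b))/(C1 - exp(2*sqrt(2)*b))) + 2*pi
 f(b) = acos((-C1 - exp(2*sqrt(2)*b))/(C1 - exp(2*sqrt(2)*b)))


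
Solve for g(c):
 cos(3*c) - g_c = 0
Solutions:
 g(c) = C1 + sin(3*c)/3


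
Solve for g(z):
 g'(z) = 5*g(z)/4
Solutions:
 g(z) = C1*exp(5*z/4)


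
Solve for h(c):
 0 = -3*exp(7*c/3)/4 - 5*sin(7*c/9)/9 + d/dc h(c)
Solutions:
 h(c) = C1 + 9*exp(7*c/3)/28 - 5*cos(7*c/9)/7


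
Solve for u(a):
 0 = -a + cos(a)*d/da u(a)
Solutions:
 u(a) = C1 + Integral(a/cos(a), a)


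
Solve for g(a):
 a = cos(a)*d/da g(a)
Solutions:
 g(a) = C1 + Integral(a/cos(a), a)


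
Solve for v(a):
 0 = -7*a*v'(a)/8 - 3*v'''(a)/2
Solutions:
 v(a) = C1 + Integral(C2*airyai(-126^(1/3)*a/6) + C3*airybi(-126^(1/3)*a/6), a)


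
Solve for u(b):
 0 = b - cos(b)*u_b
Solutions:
 u(b) = C1 + Integral(b/cos(b), b)


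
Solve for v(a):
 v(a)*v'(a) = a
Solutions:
 v(a) = -sqrt(C1 + a^2)
 v(a) = sqrt(C1 + a^2)


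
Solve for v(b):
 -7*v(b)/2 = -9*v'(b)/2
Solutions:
 v(b) = C1*exp(7*b/9)


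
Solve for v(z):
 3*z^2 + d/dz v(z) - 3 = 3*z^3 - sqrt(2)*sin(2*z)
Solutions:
 v(z) = C1 + 3*z^4/4 - z^3 + 3*z + sqrt(2)*cos(2*z)/2


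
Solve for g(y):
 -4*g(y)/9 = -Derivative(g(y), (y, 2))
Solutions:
 g(y) = C1*exp(-2*y/3) + C2*exp(2*y/3)


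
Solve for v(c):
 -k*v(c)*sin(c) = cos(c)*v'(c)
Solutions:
 v(c) = C1*exp(k*log(cos(c)))


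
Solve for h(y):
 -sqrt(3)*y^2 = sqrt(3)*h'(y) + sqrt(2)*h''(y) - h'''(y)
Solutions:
 h(y) = C1 + C2*exp(sqrt(2)*y*(1 - sqrt(1 + 2*sqrt(3)))/2) + C3*exp(sqrt(2)*y*(1 + sqrt(1 + 2*sqrt(3)))/2) - y^3/3 + sqrt(6)*y^2/3 - 4*y/3 - 2*sqrt(3)*y/3


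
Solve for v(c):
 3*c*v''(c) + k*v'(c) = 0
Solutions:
 v(c) = C1 + c^(1 - re(k)/3)*(C2*sin(log(c)*Abs(im(k))/3) + C3*cos(log(c)*im(k)/3))


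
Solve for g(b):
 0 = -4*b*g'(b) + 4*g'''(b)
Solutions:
 g(b) = C1 + Integral(C2*airyai(b) + C3*airybi(b), b)


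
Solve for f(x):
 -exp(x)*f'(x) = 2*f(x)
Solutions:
 f(x) = C1*exp(2*exp(-x))


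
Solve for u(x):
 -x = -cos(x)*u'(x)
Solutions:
 u(x) = C1 + Integral(x/cos(x), x)


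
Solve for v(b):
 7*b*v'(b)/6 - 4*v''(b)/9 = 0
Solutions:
 v(b) = C1 + C2*erfi(sqrt(21)*b/4)


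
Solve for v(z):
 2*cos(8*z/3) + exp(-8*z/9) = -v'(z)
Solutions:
 v(z) = C1 - 3*sin(8*z/3)/4 + 9*exp(-8*z/9)/8


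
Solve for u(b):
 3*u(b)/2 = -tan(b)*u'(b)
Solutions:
 u(b) = C1/sin(b)^(3/2)


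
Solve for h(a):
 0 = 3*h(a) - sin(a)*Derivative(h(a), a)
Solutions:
 h(a) = C1*(cos(a) - 1)^(3/2)/(cos(a) + 1)^(3/2)


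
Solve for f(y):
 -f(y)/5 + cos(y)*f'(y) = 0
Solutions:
 f(y) = C1*(sin(y) + 1)^(1/10)/(sin(y) - 1)^(1/10)


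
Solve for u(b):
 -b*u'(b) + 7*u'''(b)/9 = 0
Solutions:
 u(b) = C1 + Integral(C2*airyai(21^(2/3)*b/7) + C3*airybi(21^(2/3)*b/7), b)


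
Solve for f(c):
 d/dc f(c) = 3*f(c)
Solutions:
 f(c) = C1*exp(3*c)


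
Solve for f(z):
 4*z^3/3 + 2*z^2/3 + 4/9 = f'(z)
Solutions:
 f(z) = C1 + z^4/3 + 2*z^3/9 + 4*z/9


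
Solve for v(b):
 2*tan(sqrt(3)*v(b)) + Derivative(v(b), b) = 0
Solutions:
 v(b) = sqrt(3)*(pi - asin(C1*exp(-2*sqrt(3)*b)))/3
 v(b) = sqrt(3)*asin(C1*exp(-2*sqrt(3)*b))/3


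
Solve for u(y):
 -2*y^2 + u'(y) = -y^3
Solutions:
 u(y) = C1 - y^4/4 + 2*y^3/3


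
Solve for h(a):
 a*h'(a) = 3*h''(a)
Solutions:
 h(a) = C1 + C2*erfi(sqrt(6)*a/6)


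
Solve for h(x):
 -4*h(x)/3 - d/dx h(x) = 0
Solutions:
 h(x) = C1*exp(-4*x/3)


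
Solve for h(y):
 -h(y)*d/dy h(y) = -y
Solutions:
 h(y) = -sqrt(C1 + y^2)
 h(y) = sqrt(C1 + y^2)


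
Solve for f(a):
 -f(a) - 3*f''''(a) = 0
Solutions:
 f(a) = (C1*sin(sqrt(2)*3^(3/4)*a/6) + C2*cos(sqrt(2)*3^(3/4)*a/6))*exp(-sqrt(2)*3^(3/4)*a/6) + (C3*sin(sqrt(2)*3^(3/4)*a/6) + C4*cos(sqrt(2)*3^(3/4)*a/6))*exp(sqrt(2)*3^(3/4)*a/6)


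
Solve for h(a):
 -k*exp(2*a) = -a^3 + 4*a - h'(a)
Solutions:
 h(a) = C1 - a^4/4 + 2*a^2 + k*exp(2*a)/2


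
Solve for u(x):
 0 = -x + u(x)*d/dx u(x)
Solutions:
 u(x) = -sqrt(C1 + x^2)
 u(x) = sqrt(C1 + x^2)


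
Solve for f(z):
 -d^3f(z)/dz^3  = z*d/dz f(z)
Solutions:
 f(z) = C1 + Integral(C2*airyai(-z) + C3*airybi(-z), z)


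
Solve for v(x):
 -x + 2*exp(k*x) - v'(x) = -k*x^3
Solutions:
 v(x) = C1 + k*x^4/4 - x^2/2 + 2*exp(k*x)/k


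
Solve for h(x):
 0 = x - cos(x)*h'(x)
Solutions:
 h(x) = C1 + Integral(x/cos(x), x)


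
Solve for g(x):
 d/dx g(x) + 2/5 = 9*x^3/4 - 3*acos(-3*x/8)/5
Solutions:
 g(x) = C1 + 9*x^4/16 - 3*x*acos(-3*x/8)/5 - 2*x/5 - sqrt(64 - 9*x^2)/5


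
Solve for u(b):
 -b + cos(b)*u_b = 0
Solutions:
 u(b) = C1 + Integral(b/cos(b), b)


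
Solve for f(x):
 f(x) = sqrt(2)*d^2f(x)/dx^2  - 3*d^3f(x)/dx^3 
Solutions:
 f(x) = C1*exp(x*(4*2^(1/3)/(-4*sqrt(2) + sqrt(-32 + (243 - 4*sqrt(2))^2) + 243)^(1/3) + 4*sqrt(2) + 2^(2/3)*(-4*sqrt(2) + sqrt(-32 + (243 - 4*sqrt(2))^2) + 243)^(1/3))/36)*sin(2^(1/3)*sqrt(3)*x*(-2^(1/3)*(-4*sqrt(2) + 27*sqrt(-32/729 + (9 - 4*sqrt(2)/27)^2) + 243)^(1/3) + 4/(-4*sqrt(2) + 27*sqrt(-32/729 + (9 - 4*sqrt(2)/27)^2) + 243)^(1/3))/36) + C2*exp(x*(4*2^(1/3)/(-4*sqrt(2) + sqrt(-32 + (243 - 4*sqrt(2))^2) + 243)^(1/3) + 4*sqrt(2) + 2^(2/3)*(-4*sqrt(2) + sqrt(-32 + (243 - 4*sqrt(2))^2) + 243)^(1/3))/36)*cos(2^(1/3)*sqrt(3)*x*(-2^(1/3)*(-4*sqrt(2) + 27*sqrt(-32/729 + (9 - 4*sqrt(2)/27)^2) + 243)^(1/3) + 4/(-4*sqrt(2) + 27*sqrt(-32/729 + (9 - 4*sqrt(2)/27)^2) + 243)^(1/3))/36) + C3*exp(x*(-2^(2/3)*(-4*sqrt(2) + sqrt(-32 + (243 - 4*sqrt(2))^2) + 243)^(1/3) - 4*2^(1/3)/(-4*sqrt(2) + sqrt(-32 + (243 - 4*sqrt(2))^2) + 243)^(1/3) + 2*sqrt(2))/18)


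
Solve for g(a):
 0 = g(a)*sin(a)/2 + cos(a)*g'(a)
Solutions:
 g(a) = C1*sqrt(cos(a))


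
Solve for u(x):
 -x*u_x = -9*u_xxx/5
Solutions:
 u(x) = C1 + Integral(C2*airyai(15^(1/3)*x/3) + C3*airybi(15^(1/3)*x/3), x)


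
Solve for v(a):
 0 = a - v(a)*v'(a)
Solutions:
 v(a) = -sqrt(C1 + a^2)
 v(a) = sqrt(C1 + a^2)


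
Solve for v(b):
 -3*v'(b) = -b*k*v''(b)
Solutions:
 v(b) = C1 + b^(((re(k) + 3)*re(k) + im(k)^2)/(re(k)^2 + im(k)^2))*(C2*sin(3*log(b)*Abs(im(k))/(re(k)^2 + im(k)^2)) + C3*cos(3*log(b)*im(k)/(re(k)^2 + im(k)^2)))


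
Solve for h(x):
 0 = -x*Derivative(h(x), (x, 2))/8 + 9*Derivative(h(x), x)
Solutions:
 h(x) = C1 + C2*x^73


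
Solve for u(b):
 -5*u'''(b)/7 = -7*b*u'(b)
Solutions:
 u(b) = C1 + Integral(C2*airyai(35^(2/3)*b/5) + C3*airybi(35^(2/3)*b/5), b)


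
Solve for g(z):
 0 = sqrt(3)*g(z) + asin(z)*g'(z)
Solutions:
 g(z) = C1*exp(-sqrt(3)*Integral(1/asin(z), z))


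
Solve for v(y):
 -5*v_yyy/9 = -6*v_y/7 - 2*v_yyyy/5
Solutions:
 v(y) = C1 + C2*exp(y*(875*5^(2/3)*7^(1/3)/(486*sqrt(192446) + 214321)^(1/3) + 350 + 5^(1/3)*7^(2/3)*(486*sqrt(192446) + 214321)^(1/3))/756)*sin(sqrt(3)*35^(1/3)*y*(-7^(1/3)*(486*sqrt(192446) + 214321)^(1/3) + 875*5^(1/3)/(486*sqrt(192446) + 214321)^(1/3))/756) + C3*exp(y*(875*5^(2/3)*7^(1/3)/(486*sqrt(192446) + 214321)^(1/3) + 350 + 5^(1/3)*7^(2/3)*(486*sqrt(192446) + 214321)^(1/3))/756)*cos(sqrt(3)*35^(1/3)*y*(-7^(1/3)*(486*sqrt(192446) + 214321)^(1/3) + 875*5^(1/3)/(486*sqrt(192446) + 214321)^(1/3))/756) + C4*exp(y*(-5^(1/3)*7^(2/3)*(486*sqrt(192446) + 214321)^(1/3) - 875*5^(2/3)*7^(1/3)/(486*sqrt(192446) + 214321)^(1/3) + 175)/378)


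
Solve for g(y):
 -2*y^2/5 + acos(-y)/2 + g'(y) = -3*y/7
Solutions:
 g(y) = C1 + 2*y^3/15 - 3*y^2/14 - y*acos(-y)/2 - sqrt(1 - y^2)/2


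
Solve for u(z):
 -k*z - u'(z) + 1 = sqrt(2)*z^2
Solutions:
 u(z) = C1 - k*z^2/2 - sqrt(2)*z^3/3 + z


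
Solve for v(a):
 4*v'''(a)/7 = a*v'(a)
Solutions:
 v(a) = C1 + Integral(C2*airyai(14^(1/3)*a/2) + C3*airybi(14^(1/3)*a/2), a)


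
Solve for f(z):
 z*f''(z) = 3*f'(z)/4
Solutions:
 f(z) = C1 + C2*z^(7/4)


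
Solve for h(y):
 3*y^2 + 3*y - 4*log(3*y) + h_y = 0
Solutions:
 h(y) = C1 - y^3 - 3*y^2/2 + 4*y*log(y) - 4*y + y*log(81)


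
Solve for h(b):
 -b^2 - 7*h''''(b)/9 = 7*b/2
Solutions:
 h(b) = C1 + C2*b + C3*b^2 + C4*b^3 - b^6/280 - 3*b^5/80


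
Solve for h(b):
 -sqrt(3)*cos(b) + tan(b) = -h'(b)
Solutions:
 h(b) = C1 + log(cos(b)) + sqrt(3)*sin(b)


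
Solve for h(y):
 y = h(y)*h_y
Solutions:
 h(y) = -sqrt(C1 + y^2)
 h(y) = sqrt(C1 + y^2)


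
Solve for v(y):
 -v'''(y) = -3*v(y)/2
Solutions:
 v(y) = C3*exp(2^(2/3)*3^(1/3)*y/2) + (C1*sin(2^(2/3)*3^(5/6)*y/4) + C2*cos(2^(2/3)*3^(5/6)*y/4))*exp(-2^(2/3)*3^(1/3)*y/4)


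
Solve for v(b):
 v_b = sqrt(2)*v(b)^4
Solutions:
 v(b) = (-1/(C1 + 3*sqrt(2)*b))^(1/3)
 v(b) = (-1/(C1 + sqrt(2)*b))^(1/3)*(-3^(2/3) - 3*3^(1/6)*I)/6
 v(b) = (-1/(C1 + sqrt(2)*b))^(1/3)*(-3^(2/3) + 3*3^(1/6)*I)/6


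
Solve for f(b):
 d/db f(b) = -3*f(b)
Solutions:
 f(b) = C1*exp(-3*b)


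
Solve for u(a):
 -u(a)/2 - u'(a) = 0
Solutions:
 u(a) = C1*exp(-a/2)


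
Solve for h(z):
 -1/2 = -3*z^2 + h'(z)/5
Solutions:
 h(z) = C1 + 5*z^3 - 5*z/2


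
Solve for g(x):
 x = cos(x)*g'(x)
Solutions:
 g(x) = C1 + Integral(x/cos(x), x)


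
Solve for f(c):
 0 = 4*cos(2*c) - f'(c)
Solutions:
 f(c) = C1 + 2*sin(2*c)


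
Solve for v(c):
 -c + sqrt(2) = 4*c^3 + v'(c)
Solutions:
 v(c) = C1 - c^4 - c^2/2 + sqrt(2)*c


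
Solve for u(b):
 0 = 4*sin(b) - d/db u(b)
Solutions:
 u(b) = C1 - 4*cos(b)


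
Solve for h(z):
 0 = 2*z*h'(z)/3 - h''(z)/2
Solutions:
 h(z) = C1 + C2*erfi(sqrt(6)*z/3)


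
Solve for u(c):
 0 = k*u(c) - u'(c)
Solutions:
 u(c) = C1*exp(c*k)


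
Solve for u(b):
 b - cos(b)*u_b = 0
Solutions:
 u(b) = C1 + Integral(b/cos(b), b)


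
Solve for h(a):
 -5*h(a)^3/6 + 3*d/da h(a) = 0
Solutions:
 h(a) = -3*sqrt(-1/(C1 + 5*a))
 h(a) = 3*sqrt(-1/(C1 + 5*a))


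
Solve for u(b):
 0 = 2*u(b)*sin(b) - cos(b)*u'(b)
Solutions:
 u(b) = C1/cos(b)^2


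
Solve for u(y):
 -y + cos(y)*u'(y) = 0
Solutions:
 u(y) = C1 + Integral(y/cos(y), y)


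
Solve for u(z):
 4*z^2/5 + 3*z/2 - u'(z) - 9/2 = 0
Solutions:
 u(z) = C1 + 4*z^3/15 + 3*z^2/4 - 9*z/2


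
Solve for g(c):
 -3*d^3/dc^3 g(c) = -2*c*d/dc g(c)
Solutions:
 g(c) = C1 + Integral(C2*airyai(2^(1/3)*3^(2/3)*c/3) + C3*airybi(2^(1/3)*3^(2/3)*c/3), c)


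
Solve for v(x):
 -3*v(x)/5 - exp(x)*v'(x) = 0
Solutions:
 v(x) = C1*exp(3*exp(-x)/5)


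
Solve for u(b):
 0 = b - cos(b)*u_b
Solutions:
 u(b) = C1 + Integral(b/cos(b), b)


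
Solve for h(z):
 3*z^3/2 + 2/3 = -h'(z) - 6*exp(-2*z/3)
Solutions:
 h(z) = C1 - 3*z^4/8 - 2*z/3 + 9*exp(-2*z/3)


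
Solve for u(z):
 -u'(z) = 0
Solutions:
 u(z) = C1


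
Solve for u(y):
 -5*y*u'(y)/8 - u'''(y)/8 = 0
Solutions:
 u(y) = C1 + Integral(C2*airyai(-5^(1/3)*y) + C3*airybi(-5^(1/3)*y), y)


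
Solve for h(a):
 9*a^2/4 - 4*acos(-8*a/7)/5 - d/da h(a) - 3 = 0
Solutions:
 h(a) = C1 + 3*a^3/4 - 4*a*acos(-8*a/7)/5 - 3*a - sqrt(49 - 64*a^2)/10


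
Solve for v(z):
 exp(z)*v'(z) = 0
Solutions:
 v(z) = C1


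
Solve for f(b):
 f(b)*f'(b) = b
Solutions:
 f(b) = -sqrt(C1 + b^2)
 f(b) = sqrt(C1 + b^2)


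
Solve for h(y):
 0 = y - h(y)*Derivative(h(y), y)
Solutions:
 h(y) = -sqrt(C1 + y^2)
 h(y) = sqrt(C1 + y^2)


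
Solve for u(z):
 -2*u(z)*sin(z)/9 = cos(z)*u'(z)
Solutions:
 u(z) = C1*cos(z)^(2/9)


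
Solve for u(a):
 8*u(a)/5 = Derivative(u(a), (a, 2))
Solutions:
 u(a) = C1*exp(-2*sqrt(10)*a/5) + C2*exp(2*sqrt(10)*a/5)


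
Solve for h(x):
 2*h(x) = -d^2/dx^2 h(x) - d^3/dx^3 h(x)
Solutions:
 h(x) = C1*exp(x*(-2 + (3*sqrt(87) + 28)^(-1/3) + (3*sqrt(87) + 28)^(1/3))/6)*sin(sqrt(3)*x*(-(3*sqrt(87) + 28)^(1/3) + (3*sqrt(87) + 28)^(-1/3))/6) + C2*exp(x*(-2 + (3*sqrt(87) + 28)^(-1/3) + (3*sqrt(87) + 28)^(1/3))/6)*cos(sqrt(3)*x*(-(3*sqrt(87) + 28)^(1/3) + (3*sqrt(87) + 28)^(-1/3))/6) + C3*exp(-x*((3*sqrt(87) + 28)^(-1/3) + 1 + (3*sqrt(87) + 28)^(1/3))/3)


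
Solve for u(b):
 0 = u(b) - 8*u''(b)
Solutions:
 u(b) = C1*exp(-sqrt(2)*b/4) + C2*exp(sqrt(2)*b/4)


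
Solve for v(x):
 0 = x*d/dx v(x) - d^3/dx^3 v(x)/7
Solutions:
 v(x) = C1 + Integral(C2*airyai(7^(1/3)*x) + C3*airybi(7^(1/3)*x), x)


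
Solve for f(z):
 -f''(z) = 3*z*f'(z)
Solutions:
 f(z) = C1 + C2*erf(sqrt(6)*z/2)


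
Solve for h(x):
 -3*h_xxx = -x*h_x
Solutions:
 h(x) = C1 + Integral(C2*airyai(3^(2/3)*x/3) + C3*airybi(3^(2/3)*x/3), x)


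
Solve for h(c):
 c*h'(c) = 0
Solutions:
 h(c) = C1


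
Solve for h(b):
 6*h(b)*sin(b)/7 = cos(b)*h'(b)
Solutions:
 h(b) = C1/cos(b)^(6/7)


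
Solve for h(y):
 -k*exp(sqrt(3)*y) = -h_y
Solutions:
 h(y) = C1 + sqrt(3)*k*exp(sqrt(3)*y)/3


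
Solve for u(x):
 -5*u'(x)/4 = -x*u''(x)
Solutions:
 u(x) = C1 + C2*x^(9/4)


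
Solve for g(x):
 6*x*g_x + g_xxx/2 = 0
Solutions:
 g(x) = C1 + Integral(C2*airyai(-12^(1/3)*x) + C3*airybi(-12^(1/3)*x), x)


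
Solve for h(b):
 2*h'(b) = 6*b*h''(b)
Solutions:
 h(b) = C1 + C2*b^(4/3)


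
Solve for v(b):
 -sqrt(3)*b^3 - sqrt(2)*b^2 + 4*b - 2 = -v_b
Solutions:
 v(b) = C1 + sqrt(3)*b^4/4 + sqrt(2)*b^3/3 - 2*b^2 + 2*b


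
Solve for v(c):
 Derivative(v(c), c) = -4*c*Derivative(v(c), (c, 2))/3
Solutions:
 v(c) = C1 + C2*c^(1/4)


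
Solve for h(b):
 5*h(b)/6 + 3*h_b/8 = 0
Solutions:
 h(b) = C1*exp(-20*b/9)


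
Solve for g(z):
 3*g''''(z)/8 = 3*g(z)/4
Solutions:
 g(z) = C1*exp(-2^(1/4)*z) + C2*exp(2^(1/4)*z) + C3*sin(2^(1/4)*z) + C4*cos(2^(1/4)*z)


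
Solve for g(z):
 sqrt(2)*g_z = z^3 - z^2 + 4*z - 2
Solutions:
 g(z) = C1 + sqrt(2)*z^4/8 - sqrt(2)*z^3/6 + sqrt(2)*z^2 - sqrt(2)*z


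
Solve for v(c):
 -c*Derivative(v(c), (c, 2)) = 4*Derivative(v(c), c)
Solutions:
 v(c) = C1 + C2/c^3


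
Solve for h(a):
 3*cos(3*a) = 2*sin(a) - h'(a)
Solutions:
 h(a) = C1 - sin(3*a) - 2*cos(a)


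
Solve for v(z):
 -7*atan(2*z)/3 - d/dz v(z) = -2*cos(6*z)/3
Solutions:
 v(z) = C1 - 7*z*atan(2*z)/3 + 7*log(4*z^2 + 1)/12 + sin(6*z)/9


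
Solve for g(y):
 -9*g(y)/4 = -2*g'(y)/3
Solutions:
 g(y) = C1*exp(27*y/8)


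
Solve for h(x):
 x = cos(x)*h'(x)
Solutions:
 h(x) = C1 + Integral(x/cos(x), x)


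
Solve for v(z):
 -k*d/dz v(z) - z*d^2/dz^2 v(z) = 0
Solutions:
 v(z) = C1 + z^(1 - re(k))*(C2*sin(log(z)*Abs(im(k))) + C3*cos(log(z)*im(k)))


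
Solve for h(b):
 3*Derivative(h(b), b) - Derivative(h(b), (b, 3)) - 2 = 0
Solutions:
 h(b) = C1 + C2*exp(-sqrt(3)*b) + C3*exp(sqrt(3)*b) + 2*b/3


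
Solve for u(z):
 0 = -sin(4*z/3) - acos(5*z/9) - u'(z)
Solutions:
 u(z) = C1 - z*acos(5*z/9) + sqrt(81 - 25*z^2)/5 + 3*cos(4*z/3)/4


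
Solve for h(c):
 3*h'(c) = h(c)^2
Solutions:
 h(c) = -3/(C1 + c)


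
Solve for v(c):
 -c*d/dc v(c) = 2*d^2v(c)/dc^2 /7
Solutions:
 v(c) = C1 + C2*erf(sqrt(7)*c/2)


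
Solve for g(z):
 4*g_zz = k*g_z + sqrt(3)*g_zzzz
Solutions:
 g(z) = C1 + C2*exp(-z*(2^(2/3)*3^(1/6)*(9*k + sqrt(81*k^2 - 256*sqrt(3)))^(1/3) + 8*6^(1/3)/(9*k + sqrt(81*k^2 - 256*sqrt(3)))^(1/3))/6) + C3*exp(z*(2^(2/3)*3^(1/6)*(9*k + sqrt(81*k^2 - 256*sqrt(3)))^(1/3) - 6^(2/3)*I*(9*k + sqrt(81*k^2 - 256*sqrt(3)))^(1/3) - 64*sqrt(3)/((9*k + sqrt(81*k^2 - 256*sqrt(3)))^(1/3)*(-2^(2/3)*3^(1/6) + 6^(2/3)*I)))/12) + C4*exp(z*(2^(2/3)*3^(1/6)*(9*k + sqrt(81*k^2 - 256*sqrt(3)))^(1/3) + 6^(2/3)*I*(9*k + sqrt(81*k^2 - 256*sqrt(3)))^(1/3) + 64*sqrt(3)/((9*k + sqrt(81*k^2 - 256*sqrt(3)))^(1/3)*(2^(2/3)*3^(1/6) + 6^(2/3)*I)))/12)


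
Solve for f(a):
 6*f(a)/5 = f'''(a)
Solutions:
 f(a) = C3*exp(5^(2/3)*6^(1/3)*a/5) + (C1*sin(2^(1/3)*3^(5/6)*5^(2/3)*a/10) + C2*cos(2^(1/3)*3^(5/6)*5^(2/3)*a/10))*exp(-5^(2/3)*6^(1/3)*a/10)


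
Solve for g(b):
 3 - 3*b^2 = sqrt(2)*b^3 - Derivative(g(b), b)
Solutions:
 g(b) = C1 + sqrt(2)*b^4/4 + b^3 - 3*b


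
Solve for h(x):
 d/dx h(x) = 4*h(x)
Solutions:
 h(x) = C1*exp(4*x)


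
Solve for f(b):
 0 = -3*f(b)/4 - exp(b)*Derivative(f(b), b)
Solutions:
 f(b) = C1*exp(3*exp(-b)/4)


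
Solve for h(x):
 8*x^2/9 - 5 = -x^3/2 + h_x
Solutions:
 h(x) = C1 + x^4/8 + 8*x^3/27 - 5*x


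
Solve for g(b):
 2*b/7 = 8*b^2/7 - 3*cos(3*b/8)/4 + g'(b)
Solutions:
 g(b) = C1 - 8*b^3/21 + b^2/7 + 2*sin(3*b/8)


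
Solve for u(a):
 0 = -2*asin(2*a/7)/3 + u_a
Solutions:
 u(a) = C1 + 2*a*asin(2*a/7)/3 + sqrt(49 - 4*a^2)/3


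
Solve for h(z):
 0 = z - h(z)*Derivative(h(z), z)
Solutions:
 h(z) = -sqrt(C1 + z^2)
 h(z) = sqrt(C1 + z^2)


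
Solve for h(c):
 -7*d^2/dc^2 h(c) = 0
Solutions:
 h(c) = C1 + C2*c


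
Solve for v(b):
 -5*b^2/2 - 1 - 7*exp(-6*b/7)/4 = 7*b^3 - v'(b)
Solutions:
 v(b) = C1 + 7*b^4/4 + 5*b^3/6 + b - 49*exp(-6*b/7)/24


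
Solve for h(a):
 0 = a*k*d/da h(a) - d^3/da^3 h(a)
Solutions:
 h(a) = C1 + Integral(C2*airyai(a*k^(1/3)) + C3*airybi(a*k^(1/3)), a)


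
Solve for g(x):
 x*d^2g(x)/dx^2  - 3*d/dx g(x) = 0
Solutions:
 g(x) = C1 + C2*x^4


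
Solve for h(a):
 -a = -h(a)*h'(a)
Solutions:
 h(a) = -sqrt(C1 + a^2)
 h(a) = sqrt(C1 + a^2)


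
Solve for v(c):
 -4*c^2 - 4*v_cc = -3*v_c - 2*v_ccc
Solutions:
 v(c) = C1 + 4*c^3/9 + 16*c^2/9 + 80*c/27 + (C2*sin(sqrt(2)*c/2) + C3*cos(sqrt(2)*c/2))*exp(c)


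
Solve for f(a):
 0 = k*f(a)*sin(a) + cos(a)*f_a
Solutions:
 f(a) = C1*exp(k*log(cos(a)))


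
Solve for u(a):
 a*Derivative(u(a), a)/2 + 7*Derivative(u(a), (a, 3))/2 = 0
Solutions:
 u(a) = C1 + Integral(C2*airyai(-7^(2/3)*a/7) + C3*airybi(-7^(2/3)*a/7), a)


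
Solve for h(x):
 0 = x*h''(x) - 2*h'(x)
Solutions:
 h(x) = C1 + C2*x^3


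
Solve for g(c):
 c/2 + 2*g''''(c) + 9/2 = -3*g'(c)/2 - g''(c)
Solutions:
 g(c) = C1 + C2*exp(-3^(1/3)*c*(-(27 + sqrt(753))^(1/3) + 2*3^(1/3)/(27 + sqrt(753))^(1/3))/12)*sin(3^(1/6)*c*(6/(27 + sqrt(753))^(1/3) + 3^(2/3)*(27 + sqrt(753))^(1/3))/12) + C3*exp(-3^(1/3)*c*(-(27 + sqrt(753))^(1/3) + 2*3^(1/3)/(27 + sqrt(753))^(1/3))/12)*cos(3^(1/6)*c*(6/(27 + sqrt(753))^(1/3) + 3^(2/3)*(27 + sqrt(753))^(1/3))/12) + C4*exp(3^(1/3)*c*(-(27 + sqrt(753))^(1/3) + 2*3^(1/3)/(27 + sqrt(753))^(1/3))/6) - c^2/6 - 25*c/9


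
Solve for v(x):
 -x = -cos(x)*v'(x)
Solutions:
 v(x) = C1 + Integral(x/cos(x), x)


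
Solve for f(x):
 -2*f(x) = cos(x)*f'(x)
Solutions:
 f(x) = C1*(sin(x) - 1)/(sin(x) + 1)


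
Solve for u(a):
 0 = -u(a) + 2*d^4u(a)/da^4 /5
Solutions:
 u(a) = C1*exp(-2^(3/4)*5^(1/4)*a/2) + C2*exp(2^(3/4)*5^(1/4)*a/2) + C3*sin(2^(3/4)*5^(1/4)*a/2) + C4*cos(2^(3/4)*5^(1/4)*a/2)


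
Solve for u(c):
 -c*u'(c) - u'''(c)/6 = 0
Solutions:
 u(c) = C1 + Integral(C2*airyai(-6^(1/3)*c) + C3*airybi(-6^(1/3)*c), c)


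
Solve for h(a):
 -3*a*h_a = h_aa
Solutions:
 h(a) = C1 + C2*erf(sqrt(6)*a/2)


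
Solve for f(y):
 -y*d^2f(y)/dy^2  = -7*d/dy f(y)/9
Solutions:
 f(y) = C1 + C2*y^(16/9)


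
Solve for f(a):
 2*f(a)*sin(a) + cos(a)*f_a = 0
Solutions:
 f(a) = C1*cos(a)^2


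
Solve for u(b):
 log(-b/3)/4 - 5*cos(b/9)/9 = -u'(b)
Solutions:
 u(b) = C1 - b*log(-b)/4 + b/4 + b*log(3)/4 + 5*sin(b/9)


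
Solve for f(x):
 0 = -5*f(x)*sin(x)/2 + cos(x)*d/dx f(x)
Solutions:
 f(x) = C1/cos(x)^(5/2)


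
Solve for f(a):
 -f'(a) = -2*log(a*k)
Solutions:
 f(a) = C1 + 2*a*log(a*k) - 2*a


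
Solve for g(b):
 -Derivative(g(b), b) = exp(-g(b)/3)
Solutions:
 g(b) = 3*log(C1 - b/3)


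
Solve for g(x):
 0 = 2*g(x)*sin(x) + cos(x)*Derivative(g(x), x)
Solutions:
 g(x) = C1*cos(x)^2


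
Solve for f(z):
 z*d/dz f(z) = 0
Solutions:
 f(z) = C1


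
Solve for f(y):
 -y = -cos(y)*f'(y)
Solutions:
 f(y) = C1 + Integral(y/cos(y), y)


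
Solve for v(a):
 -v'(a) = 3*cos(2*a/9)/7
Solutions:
 v(a) = C1 - 27*sin(2*a/9)/14


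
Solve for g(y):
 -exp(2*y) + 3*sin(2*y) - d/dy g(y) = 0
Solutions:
 g(y) = C1 - exp(2*y)/2 - 3*cos(2*y)/2


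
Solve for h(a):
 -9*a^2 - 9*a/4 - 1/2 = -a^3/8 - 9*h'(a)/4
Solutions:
 h(a) = C1 - a^4/72 + 4*a^3/3 + a^2/2 + 2*a/9


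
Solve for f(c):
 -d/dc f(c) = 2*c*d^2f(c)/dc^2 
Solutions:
 f(c) = C1 + C2*sqrt(c)


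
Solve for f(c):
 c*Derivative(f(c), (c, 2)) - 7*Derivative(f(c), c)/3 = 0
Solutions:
 f(c) = C1 + C2*c^(10/3)


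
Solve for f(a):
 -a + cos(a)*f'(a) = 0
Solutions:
 f(a) = C1 + Integral(a/cos(a), a)


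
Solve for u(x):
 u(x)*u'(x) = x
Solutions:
 u(x) = -sqrt(C1 + x^2)
 u(x) = sqrt(C1 + x^2)


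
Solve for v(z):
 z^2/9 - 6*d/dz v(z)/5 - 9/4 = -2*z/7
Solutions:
 v(z) = C1 + 5*z^3/162 + 5*z^2/42 - 15*z/8


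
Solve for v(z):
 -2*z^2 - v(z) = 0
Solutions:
 v(z) = -2*z^2


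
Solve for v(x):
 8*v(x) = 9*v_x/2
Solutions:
 v(x) = C1*exp(16*x/9)


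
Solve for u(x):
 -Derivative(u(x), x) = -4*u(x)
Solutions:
 u(x) = C1*exp(4*x)


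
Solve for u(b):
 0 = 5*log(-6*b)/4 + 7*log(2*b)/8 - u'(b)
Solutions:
 u(b) = C1 + 17*b*log(b)/8 + b*(-17 + 7*log(2) + 10*log(6) + 10*I*pi)/8


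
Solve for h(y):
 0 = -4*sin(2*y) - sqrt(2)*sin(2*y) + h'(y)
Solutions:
 h(y) = C1 - 2*cos(2*y) - sqrt(2)*cos(2*y)/2


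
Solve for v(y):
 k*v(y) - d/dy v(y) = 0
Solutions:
 v(y) = C1*exp(k*y)


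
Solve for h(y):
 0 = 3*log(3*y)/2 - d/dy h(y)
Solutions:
 h(y) = C1 + 3*y*log(y)/2 - 3*y/2 + 3*y*log(3)/2


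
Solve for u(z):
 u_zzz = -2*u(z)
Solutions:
 u(z) = C3*exp(-2^(1/3)*z) + (C1*sin(2^(1/3)*sqrt(3)*z/2) + C2*cos(2^(1/3)*sqrt(3)*z/2))*exp(2^(1/3)*z/2)


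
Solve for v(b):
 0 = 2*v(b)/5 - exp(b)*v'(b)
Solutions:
 v(b) = C1*exp(-2*exp(-b)/5)


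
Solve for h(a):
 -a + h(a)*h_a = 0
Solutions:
 h(a) = -sqrt(C1 + a^2)
 h(a) = sqrt(C1 + a^2)


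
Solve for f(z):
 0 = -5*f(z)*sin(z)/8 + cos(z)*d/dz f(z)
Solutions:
 f(z) = C1/cos(z)^(5/8)


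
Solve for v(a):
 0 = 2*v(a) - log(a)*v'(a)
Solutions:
 v(a) = C1*exp(2*li(a))


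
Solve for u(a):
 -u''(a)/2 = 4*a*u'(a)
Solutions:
 u(a) = C1 + C2*erf(2*a)


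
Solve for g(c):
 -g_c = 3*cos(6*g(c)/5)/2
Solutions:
 3*c/2 - 5*log(sin(6*g(c)/5) - 1)/12 + 5*log(sin(6*g(c)/5) + 1)/12 = C1


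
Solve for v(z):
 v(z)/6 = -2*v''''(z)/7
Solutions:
 v(z) = (C1*sin(3^(3/4)*7^(1/4)*z/6) + C2*cos(3^(3/4)*7^(1/4)*z/6))*exp(-3^(3/4)*7^(1/4)*z/6) + (C3*sin(3^(3/4)*7^(1/4)*z/6) + C4*cos(3^(3/4)*7^(1/4)*z/6))*exp(3^(3/4)*7^(1/4)*z/6)


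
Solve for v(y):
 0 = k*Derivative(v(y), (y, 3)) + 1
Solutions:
 v(y) = C1 + C2*y + C3*y^2 - y^3/(6*k)


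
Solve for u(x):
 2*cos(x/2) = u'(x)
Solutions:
 u(x) = C1 + 4*sin(x/2)


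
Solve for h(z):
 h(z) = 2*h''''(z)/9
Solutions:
 h(z) = C1*exp(-2^(3/4)*sqrt(3)*z/2) + C2*exp(2^(3/4)*sqrt(3)*z/2) + C3*sin(2^(3/4)*sqrt(3)*z/2) + C4*cos(2^(3/4)*sqrt(3)*z/2)


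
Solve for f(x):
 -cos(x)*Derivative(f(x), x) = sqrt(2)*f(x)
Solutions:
 f(x) = C1*(sin(x) - 1)^(sqrt(2)/2)/(sin(x) + 1)^(sqrt(2)/2)


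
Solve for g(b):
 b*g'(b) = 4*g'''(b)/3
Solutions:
 g(b) = C1 + Integral(C2*airyai(6^(1/3)*b/2) + C3*airybi(6^(1/3)*b/2), b)


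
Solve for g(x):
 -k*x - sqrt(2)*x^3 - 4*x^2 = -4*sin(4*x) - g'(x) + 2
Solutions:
 g(x) = C1 + k*x^2/2 + sqrt(2)*x^4/4 + 4*x^3/3 + 2*x + cos(4*x)


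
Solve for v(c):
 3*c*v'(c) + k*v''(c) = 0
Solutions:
 v(c) = C1 + C2*sqrt(k)*erf(sqrt(6)*c*sqrt(1/k)/2)


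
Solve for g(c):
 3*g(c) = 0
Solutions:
 g(c) = 0


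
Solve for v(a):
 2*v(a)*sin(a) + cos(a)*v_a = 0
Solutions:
 v(a) = C1*cos(a)^2


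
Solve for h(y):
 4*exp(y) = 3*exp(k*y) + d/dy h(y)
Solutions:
 h(y) = C1 + 4*exp(y) - 3*exp(k*y)/k


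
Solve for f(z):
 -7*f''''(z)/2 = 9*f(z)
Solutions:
 f(z) = (C1*sin(14^(3/4)*sqrt(3)*z/14) + C2*cos(14^(3/4)*sqrt(3)*z/14))*exp(-14^(3/4)*sqrt(3)*z/14) + (C3*sin(14^(3/4)*sqrt(3)*z/14) + C4*cos(14^(3/4)*sqrt(3)*z/14))*exp(14^(3/4)*sqrt(3)*z/14)


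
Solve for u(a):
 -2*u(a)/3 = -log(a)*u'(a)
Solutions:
 u(a) = C1*exp(2*li(a)/3)


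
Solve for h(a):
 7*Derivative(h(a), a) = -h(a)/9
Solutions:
 h(a) = C1*exp(-a/63)


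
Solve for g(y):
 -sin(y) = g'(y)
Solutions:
 g(y) = C1 + cos(y)


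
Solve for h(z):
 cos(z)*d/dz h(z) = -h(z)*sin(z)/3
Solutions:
 h(z) = C1*cos(z)^(1/3)


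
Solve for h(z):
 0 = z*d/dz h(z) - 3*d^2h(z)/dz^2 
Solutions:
 h(z) = C1 + C2*erfi(sqrt(6)*z/6)


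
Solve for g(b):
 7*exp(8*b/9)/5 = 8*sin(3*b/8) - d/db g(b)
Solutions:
 g(b) = C1 - 63*exp(8*b/9)/40 - 64*cos(3*b/8)/3


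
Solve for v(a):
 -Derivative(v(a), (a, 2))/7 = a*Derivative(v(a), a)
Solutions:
 v(a) = C1 + C2*erf(sqrt(14)*a/2)


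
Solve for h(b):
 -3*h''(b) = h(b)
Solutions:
 h(b) = C1*sin(sqrt(3)*b/3) + C2*cos(sqrt(3)*b/3)


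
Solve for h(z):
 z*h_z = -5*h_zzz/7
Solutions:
 h(z) = C1 + Integral(C2*airyai(-5^(2/3)*7^(1/3)*z/5) + C3*airybi(-5^(2/3)*7^(1/3)*z/5), z)


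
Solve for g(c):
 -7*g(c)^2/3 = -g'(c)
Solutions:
 g(c) = -3/(C1 + 7*c)


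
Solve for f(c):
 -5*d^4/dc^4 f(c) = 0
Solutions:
 f(c) = C1 + C2*c + C3*c^2 + C4*c^3


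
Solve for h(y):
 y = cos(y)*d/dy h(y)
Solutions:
 h(y) = C1 + Integral(y/cos(y), y)


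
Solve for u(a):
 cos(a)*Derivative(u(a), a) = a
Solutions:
 u(a) = C1 + Integral(a/cos(a), a)


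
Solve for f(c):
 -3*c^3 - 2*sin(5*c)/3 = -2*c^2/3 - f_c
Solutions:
 f(c) = C1 + 3*c^4/4 - 2*c^3/9 - 2*cos(5*c)/15


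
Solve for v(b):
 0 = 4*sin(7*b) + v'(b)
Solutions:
 v(b) = C1 + 4*cos(7*b)/7


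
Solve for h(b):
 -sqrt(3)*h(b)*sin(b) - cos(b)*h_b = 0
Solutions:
 h(b) = C1*cos(b)^(sqrt(3))


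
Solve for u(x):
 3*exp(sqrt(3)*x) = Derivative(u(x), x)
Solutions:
 u(x) = C1 + sqrt(3)*exp(sqrt(3)*x)


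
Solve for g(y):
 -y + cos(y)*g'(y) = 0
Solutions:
 g(y) = C1 + Integral(y/cos(y), y)


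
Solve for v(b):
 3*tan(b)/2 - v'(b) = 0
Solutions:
 v(b) = C1 - 3*log(cos(b))/2


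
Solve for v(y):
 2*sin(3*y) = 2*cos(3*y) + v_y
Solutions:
 v(y) = C1 - 2*sqrt(2)*sin(3*y + pi/4)/3


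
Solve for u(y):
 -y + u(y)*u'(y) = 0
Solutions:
 u(y) = -sqrt(C1 + y^2)
 u(y) = sqrt(C1 + y^2)


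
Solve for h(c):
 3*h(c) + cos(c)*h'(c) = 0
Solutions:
 h(c) = C1*(sin(c) - 1)^(3/2)/(sin(c) + 1)^(3/2)


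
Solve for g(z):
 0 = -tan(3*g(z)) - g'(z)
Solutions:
 g(z) = -asin(C1*exp(-3*z))/3 + pi/3
 g(z) = asin(C1*exp(-3*z))/3


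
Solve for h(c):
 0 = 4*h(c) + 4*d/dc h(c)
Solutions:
 h(c) = C1*exp(-c)


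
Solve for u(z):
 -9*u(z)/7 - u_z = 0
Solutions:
 u(z) = C1*exp(-9*z/7)


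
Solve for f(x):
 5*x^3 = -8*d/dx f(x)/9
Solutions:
 f(x) = C1 - 45*x^4/32


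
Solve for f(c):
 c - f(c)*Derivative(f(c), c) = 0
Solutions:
 f(c) = -sqrt(C1 + c^2)
 f(c) = sqrt(C1 + c^2)


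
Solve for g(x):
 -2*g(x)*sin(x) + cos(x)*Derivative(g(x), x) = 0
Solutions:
 g(x) = C1/cos(x)^2


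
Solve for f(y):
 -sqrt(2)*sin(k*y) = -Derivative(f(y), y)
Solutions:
 f(y) = C1 - sqrt(2)*cos(k*y)/k


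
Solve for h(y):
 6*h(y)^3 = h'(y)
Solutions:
 h(y) = -sqrt(2)*sqrt(-1/(C1 + 6*y))/2
 h(y) = sqrt(2)*sqrt(-1/(C1 + 6*y))/2


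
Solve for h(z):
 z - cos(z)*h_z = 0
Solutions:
 h(z) = C1 + Integral(z/cos(z), z)


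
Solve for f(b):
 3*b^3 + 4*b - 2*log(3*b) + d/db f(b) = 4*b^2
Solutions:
 f(b) = C1 - 3*b^4/4 + 4*b^3/3 - 2*b^2 + 2*b*log(b) - 2*b + 2*b*log(3)


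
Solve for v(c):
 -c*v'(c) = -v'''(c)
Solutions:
 v(c) = C1 + Integral(C2*airyai(c) + C3*airybi(c), c)


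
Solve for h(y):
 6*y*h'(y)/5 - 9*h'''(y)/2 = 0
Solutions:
 h(y) = C1 + Integral(C2*airyai(30^(2/3)*y/15) + C3*airybi(30^(2/3)*y/15), y)


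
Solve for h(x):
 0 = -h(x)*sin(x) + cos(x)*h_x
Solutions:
 h(x) = C1/cos(x)


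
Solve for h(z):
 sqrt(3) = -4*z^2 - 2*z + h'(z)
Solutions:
 h(z) = C1 + 4*z^3/3 + z^2 + sqrt(3)*z


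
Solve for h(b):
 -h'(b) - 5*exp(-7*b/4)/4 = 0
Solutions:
 h(b) = C1 + 5*exp(-7*b/4)/7


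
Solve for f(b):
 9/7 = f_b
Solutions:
 f(b) = C1 + 9*b/7


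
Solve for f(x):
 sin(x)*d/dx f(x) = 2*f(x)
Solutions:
 f(x) = C1*(cos(x) - 1)/(cos(x) + 1)


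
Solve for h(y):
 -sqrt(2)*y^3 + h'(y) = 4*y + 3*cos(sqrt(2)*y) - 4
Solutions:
 h(y) = C1 + sqrt(2)*y^4/4 + 2*y^2 - 4*y + 3*sqrt(2)*sin(sqrt(2)*y)/2


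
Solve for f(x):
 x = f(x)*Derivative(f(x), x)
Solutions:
 f(x) = -sqrt(C1 + x^2)
 f(x) = sqrt(C1 + x^2)


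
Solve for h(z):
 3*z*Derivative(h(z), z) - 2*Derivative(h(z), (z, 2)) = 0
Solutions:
 h(z) = C1 + C2*erfi(sqrt(3)*z/2)


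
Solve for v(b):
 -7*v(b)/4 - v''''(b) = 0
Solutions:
 v(b) = (C1*sin(7^(1/4)*b/2) + C2*cos(7^(1/4)*b/2))*exp(-7^(1/4)*b/2) + (C3*sin(7^(1/4)*b/2) + C4*cos(7^(1/4)*b/2))*exp(7^(1/4)*b/2)


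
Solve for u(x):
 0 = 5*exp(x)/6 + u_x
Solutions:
 u(x) = C1 - 5*exp(x)/6


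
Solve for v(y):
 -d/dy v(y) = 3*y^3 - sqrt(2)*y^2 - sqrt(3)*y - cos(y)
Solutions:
 v(y) = C1 - 3*y^4/4 + sqrt(2)*y^3/3 + sqrt(3)*y^2/2 + sin(y)


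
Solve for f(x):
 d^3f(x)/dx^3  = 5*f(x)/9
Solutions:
 f(x) = C3*exp(15^(1/3)*x/3) + (C1*sin(3^(5/6)*5^(1/3)*x/6) + C2*cos(3^(5/6)*5^(1/3)*x/6))*exp(-15^(1/3)*x/6)


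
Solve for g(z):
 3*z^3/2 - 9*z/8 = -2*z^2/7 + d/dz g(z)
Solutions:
 g(z) = C1 + 3*z^4/8 + 2*z^3/21 - 9*z^2/16


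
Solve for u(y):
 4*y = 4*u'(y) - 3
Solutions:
 u(y) = C1 + y^2/2 + 3*y/4


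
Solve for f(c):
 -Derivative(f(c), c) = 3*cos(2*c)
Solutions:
 f(c) = C1 - 3*sin(2*c)/2


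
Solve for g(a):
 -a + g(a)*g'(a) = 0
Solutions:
 g(a) = -sqrt(C1 + a^2)
 g(a) = sqrt(C1 + a^2)


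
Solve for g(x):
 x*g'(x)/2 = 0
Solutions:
 g(x) = C1


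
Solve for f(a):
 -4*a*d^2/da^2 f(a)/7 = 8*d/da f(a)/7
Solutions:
 f(a) = C1 + C2/a


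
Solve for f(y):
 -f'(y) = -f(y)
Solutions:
 f(y) = C1*exp(y)


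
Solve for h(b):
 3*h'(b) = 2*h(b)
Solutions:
 h(b) = C1*exp(2*b/3)


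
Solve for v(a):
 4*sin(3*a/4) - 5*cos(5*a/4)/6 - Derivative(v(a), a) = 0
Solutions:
 v(a) = C1 - 2*sin(5*a/4)/3 - 16*cos(3*a/4)/3


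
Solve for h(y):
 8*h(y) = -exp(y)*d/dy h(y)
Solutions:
 h(y) = C1*exp(8*exp(-y))


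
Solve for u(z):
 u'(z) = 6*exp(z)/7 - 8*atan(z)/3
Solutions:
 u(z) = C1 - 8*z*atan(z)/3 + 6*exp(z)/7 + 4*log(z^2 + 1)/3


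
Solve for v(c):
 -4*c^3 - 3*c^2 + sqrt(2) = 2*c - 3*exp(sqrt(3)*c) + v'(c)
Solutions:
 v(c) = C1 - c^4 - c^3 - c^2 + sqrt(2)*c + sqrt(3)*exp(sqrt(3)*c)


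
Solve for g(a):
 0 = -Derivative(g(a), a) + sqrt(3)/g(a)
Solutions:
 g(a) = -sqrt(C1 + 2*sqrt(3)*a)
 g(a) = sqrt(C1 + 2*sqrt(3)*a)


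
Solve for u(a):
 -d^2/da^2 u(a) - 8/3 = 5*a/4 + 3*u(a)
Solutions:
 u(a) = C1*sin(sqrt(3)*a) + C2*cos(sqrt(3)*a) - 5*a/12 - 8/9


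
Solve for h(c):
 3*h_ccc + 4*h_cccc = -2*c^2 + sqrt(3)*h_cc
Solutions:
 h(c) = C1 + C2*c + C3*exp(c*(-3 + sqrt(9 + 16*sqrt(3)))/8) + C4*exp(-c*(3 + sqrt(9 + 16*sqrt(3)))/8) + sqrt(3)*c^4/18 + 2*c^3/3 + c^2*(8/3 + 2*sqrt(3))


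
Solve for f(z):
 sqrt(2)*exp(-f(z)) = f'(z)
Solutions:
 f(z) = log(C1 + sqrt(2)*z)


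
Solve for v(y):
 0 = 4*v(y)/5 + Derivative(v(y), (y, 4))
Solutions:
 v(y) = (C1*sin(5^(3/4)*y/5) + C2*cos(5^(3/4)*y/5))*exp(-5^(3/4)*y/5) + (C3*sin(5^(3/4)*y/5) + C4*cos(5^(3/4)*y/5))*exp(5^(3/4)*y/5)


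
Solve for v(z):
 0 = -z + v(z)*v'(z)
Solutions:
 v(z) = -sqrt(C1 + z^2)
 v(z) = sqrt(C1 + z^2)


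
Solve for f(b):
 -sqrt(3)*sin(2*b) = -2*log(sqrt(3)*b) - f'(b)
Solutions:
 f(b) = C1 - 2*b*log(b) - b*log(3) + 2*b - sqrt(3)*cos(2*b)/2


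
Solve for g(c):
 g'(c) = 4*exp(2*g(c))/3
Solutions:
 g(c) = log(-1/(C1 + 4*c))/2 - log(2) + log(6)/2
 g(c) = log(-sqrt(-1/(C1 + 4*c))) - log(2) + log(6)/2


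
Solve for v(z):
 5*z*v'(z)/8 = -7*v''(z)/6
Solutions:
 v(z) = C1 + C2*erf(sqrt(210)*z/28)


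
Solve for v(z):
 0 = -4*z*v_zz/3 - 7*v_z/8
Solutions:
 v(z) = C1 + C2*z^(11/32)


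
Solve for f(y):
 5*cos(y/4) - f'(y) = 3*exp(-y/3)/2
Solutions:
 f(y) = C1 + 20*sin(y/4) + 9*exp(-y/3)/2


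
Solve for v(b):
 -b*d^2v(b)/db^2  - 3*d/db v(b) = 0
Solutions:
 v(b) = C1 + C2/b^2


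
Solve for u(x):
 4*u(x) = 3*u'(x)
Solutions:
 u(x) = C1*exp(4*x/3)


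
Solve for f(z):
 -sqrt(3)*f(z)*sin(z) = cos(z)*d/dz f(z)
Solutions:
 f(z) = C1*cos(z)^(sqrt(3))


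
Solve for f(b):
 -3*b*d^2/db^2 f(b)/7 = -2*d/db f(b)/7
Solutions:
 f(b) = C1 + C2*b^(5/3)


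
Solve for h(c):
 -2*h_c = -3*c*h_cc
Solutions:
 h(c) = C1 + C2*c^(5/3)


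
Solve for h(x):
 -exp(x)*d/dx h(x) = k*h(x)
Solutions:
 h(x) = C1*exp(k*exp(-x))


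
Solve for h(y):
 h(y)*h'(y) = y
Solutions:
 h(y) = -sqrt(C1 + y^2)
 h(y) = sqrt(C1 + y^2)


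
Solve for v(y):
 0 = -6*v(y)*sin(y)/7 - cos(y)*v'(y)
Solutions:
 v(y) = C1*cos(y)^(6/7)


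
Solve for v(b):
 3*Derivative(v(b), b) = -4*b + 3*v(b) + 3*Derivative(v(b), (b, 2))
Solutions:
 v(b) = 4*b/3 + (C1*sin(sqrt(3)*b/2) + C2*cos(sqrt(3)*b/2))*exp(b/2) + 4/3


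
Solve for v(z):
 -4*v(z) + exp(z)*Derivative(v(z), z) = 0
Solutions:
 v(z) = C1*exp(-4*exp(-z))


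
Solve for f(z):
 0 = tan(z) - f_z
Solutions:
 f(z) = C1 - log(cos(z))


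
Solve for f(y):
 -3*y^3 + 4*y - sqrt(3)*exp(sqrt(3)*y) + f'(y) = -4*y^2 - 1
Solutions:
 f(y) = C1 + 3*y^4/4 - 4*y^3/3 - 2*y^2 - y + exp(sqrt(3)*y)


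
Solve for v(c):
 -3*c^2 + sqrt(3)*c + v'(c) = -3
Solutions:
 v(c) = C1 + c^3 - sqrt(3)*c^2/2 - 3*c
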